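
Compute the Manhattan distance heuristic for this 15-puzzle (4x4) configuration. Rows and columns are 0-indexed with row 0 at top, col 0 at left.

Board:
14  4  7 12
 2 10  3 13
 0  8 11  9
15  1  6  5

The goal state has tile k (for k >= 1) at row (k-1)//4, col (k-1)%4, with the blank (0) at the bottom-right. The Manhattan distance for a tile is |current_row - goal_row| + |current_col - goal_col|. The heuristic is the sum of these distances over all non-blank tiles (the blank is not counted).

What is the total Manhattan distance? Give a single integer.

Answer: 38

Derivation:
Tile 14: at (0,0), goal (3,1), distance |0-3|+|0-1| = 4
Tile 4: at (0,1), goal (0,3), distance |0-0|+|1-3| = 2
Tile 7: at (0,2), goal (1,2), distance |0-1|+|2-2| = 1
Tile 12: at (0,3), goal (2,3), distance |0-2|+|3-3| = 2
Tile 2: at (1,0), goal (0,1), distance |1-0|+|0-1| = 2
Tile 10: at (1,1), goal (2,1), distance |1-2|+|1-1| = 1
Tile 3: at (1,2), goal (0,2), distance |1-0|+|2-2| = 1
Tile 13: at (1,3), goal (3,0), distance |1-3|+|3-0| = 5
Tile 8: at (2,1), goal (1,3), distance |2-1|+|1-3| = 3
Tile 11: at (2,2), goal (2,2), distance |2-2|+|2-2| = 0
Tile 9: at (2,3), goal (2,0), distance |2-2|+|3-0| = 3
Tile 15: at (3,0), goal (3,2), distance |3-3|+|0-2| = 2
Tile 1: at (3,1), goal (0,0), distance |3-0|+|1-0| = 4
Tile 6: at (3,2), goal (1,1), distance |3-1|+|2-1| = 3
Tile 5: at (3,3), goal (1,0), distance |3-1|+|3-0| = 5
Sum: 4 + 2 + 1 + 2 + 2 + 1 + 1 + 5 + 3 + 0 + 3 + 2 + 4 + 3 + 5 = 38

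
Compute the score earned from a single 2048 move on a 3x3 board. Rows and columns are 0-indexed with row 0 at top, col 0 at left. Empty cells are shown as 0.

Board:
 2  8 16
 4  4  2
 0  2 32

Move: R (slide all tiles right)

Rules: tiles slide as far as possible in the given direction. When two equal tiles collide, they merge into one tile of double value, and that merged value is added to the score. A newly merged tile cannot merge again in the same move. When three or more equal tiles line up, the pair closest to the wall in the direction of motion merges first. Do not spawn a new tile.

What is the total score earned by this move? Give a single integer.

Slide right:
row 0: [2, 8, 16] -> [2, 8, 16]  score +0 (running 0)
row 1: [4, 4, 2] -> [0, 8, 2]  score +8 (running 8)
row 2: [0, 2, 32] -> [0, 2, 32]  score +0 (running 8)
Board after move:
 2  8 16
 0  8  2
 0  2 32

Answer: 8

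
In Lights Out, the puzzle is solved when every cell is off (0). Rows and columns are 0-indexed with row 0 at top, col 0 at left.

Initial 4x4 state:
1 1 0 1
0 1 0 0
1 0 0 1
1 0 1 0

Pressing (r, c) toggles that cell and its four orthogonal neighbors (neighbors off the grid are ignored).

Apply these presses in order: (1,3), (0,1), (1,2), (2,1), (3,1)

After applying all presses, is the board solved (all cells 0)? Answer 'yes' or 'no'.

Answer: yes

Derivation:
After press 1 at (1,3):
1 1 0 0
0 1 1 1
1 0 0 0
1 0 1 0

After press 2 at (0,1):
0 0 1 0
0 0 1 1
1 0 0 0
1 0 1 0

After press 3 at (1,2):
0 0 0 0
0 1 0 0
1 0 1 0
1 0 1 0

After press 4 at (2,1):
0 0 0 0
0 0 0 0
0 1 0 0
1 1 1 0

After press 5 at (3,1):
0 0 0 0
0 0 0 0
0 0 0 0
0 0 0 0

Lights still on: 0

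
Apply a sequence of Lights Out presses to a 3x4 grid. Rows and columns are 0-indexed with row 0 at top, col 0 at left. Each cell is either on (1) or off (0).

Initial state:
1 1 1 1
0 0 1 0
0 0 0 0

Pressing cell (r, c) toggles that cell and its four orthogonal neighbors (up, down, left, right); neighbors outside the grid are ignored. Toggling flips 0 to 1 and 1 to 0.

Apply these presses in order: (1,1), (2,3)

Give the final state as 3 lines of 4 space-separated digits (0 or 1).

After press 1 at (1,1):
1 0 1 1
1 1 0 0
0 1 0 0

After press 2 at (2,3):
1 0 1 1
1 1 0 1
0 1 1 1

Answer: 1 0 1 1
1 1 0 1
0 1 1 1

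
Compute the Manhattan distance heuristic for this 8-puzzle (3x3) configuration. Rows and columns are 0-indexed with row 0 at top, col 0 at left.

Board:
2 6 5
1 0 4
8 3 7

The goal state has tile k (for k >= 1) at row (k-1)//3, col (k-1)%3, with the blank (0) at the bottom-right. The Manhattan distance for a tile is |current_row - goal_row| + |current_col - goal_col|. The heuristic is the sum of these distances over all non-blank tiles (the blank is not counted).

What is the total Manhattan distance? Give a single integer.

Tile 2: (0,0)->(0,1) = 1
Tile 6: (0,1)->(1,2) = 2
Tile 5: (0,2)->(1,1) = 2
Tile 1: (1,0)->(0,0) = 1
Tile 4: (1,2)->(1,0) = 2
Tile 8: (2,0)->(2,1) = 1
Tile 3: (2,1)->(0,2) = 3
Tile 7: (2,2)->(2,0) = 2
Sum: 1 + 2 + 2 + 1 + 2 + 1 + 3 + 2 = 14

Answer: 14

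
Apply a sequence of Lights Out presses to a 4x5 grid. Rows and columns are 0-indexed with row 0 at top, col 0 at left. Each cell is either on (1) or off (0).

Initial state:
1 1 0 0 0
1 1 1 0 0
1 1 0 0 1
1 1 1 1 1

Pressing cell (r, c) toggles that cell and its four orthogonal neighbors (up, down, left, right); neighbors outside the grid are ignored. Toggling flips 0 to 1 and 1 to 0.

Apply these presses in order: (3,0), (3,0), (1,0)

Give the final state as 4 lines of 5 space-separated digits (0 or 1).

After press 1 at (3,0):
1 1 0 0 0
1 1 1 0 0
0 1 0 0 1
0 0 1 1 1

After press 2 at (3,0):
1 1 0 0 0
1 1 1 0 0
1 1 0 0 1
1 1 1 1 1

After press 3 at (1,0):
0 1 0 0 0
0 0 1 0 0
0 1 0 0 1
1 1 1 1 1

Answer: 0 1 0 0 0
0 0 1 0 0
0 1 0 0 1
1 1 1 1 1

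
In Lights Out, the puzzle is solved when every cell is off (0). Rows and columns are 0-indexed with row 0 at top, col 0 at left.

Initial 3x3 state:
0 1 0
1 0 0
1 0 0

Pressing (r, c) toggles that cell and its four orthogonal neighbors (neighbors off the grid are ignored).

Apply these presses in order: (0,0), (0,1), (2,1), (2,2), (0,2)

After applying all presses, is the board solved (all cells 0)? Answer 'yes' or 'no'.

After press 1 at (0,0):
1 0 0
0 0 0
1 0 0

After press 2 at (0,1):
0 1 1
0 1 0
1 0 0

After press 3 at (2,1):
0 1 1
0 0 0
0 1 1

After press 4 at (2,2):
0 1 1
0 0 1
0 0 0

After press 5 at (0,2):
0 0 0
0 0 0
0 0 0

Lights still on: 0

Answer: yes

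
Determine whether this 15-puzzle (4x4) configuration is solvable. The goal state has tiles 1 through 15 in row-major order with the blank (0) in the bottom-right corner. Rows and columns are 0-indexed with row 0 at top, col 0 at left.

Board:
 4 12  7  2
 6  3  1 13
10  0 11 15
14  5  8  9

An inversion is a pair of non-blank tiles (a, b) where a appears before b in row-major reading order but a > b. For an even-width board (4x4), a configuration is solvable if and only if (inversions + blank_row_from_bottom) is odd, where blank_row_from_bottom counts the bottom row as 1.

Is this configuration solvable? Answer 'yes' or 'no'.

Inversions: 41
Blank is in row 2 (0-indexed from top), which is row 2 counting from the bottom (bottom = 1).
41 + 2 = 43, which is odd, so the puzzle is solvable.

Answer: yes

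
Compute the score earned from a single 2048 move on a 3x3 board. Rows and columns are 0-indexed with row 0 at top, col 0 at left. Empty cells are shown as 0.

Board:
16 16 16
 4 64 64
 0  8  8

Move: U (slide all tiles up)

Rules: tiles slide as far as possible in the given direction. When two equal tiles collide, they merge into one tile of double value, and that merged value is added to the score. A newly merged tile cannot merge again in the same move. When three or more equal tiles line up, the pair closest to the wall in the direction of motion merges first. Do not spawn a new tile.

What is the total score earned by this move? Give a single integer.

Slide up:
col 0: [16, 4, 0] -> [16, 4, 0]  score +0 (running 0)
col 1: [16, 64, 8] -> [16, 64, 8]  score +0 (running 0)
col 2: [16, 64, 8] -> [16, 64, 8]  score +0 (running 0)
Board after move:
16 16 16
 4 64 64
 0  8  8

Answer: 0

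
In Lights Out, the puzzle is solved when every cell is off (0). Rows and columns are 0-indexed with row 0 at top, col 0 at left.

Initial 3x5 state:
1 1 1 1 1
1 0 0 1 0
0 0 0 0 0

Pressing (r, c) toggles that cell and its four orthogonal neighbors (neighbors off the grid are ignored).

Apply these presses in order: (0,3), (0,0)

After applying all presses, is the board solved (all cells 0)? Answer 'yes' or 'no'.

After press 1 at (0,3):
1 1 0 0 0
1 0 0 0 0
0 0 0 0 0

After press 2 at (0,0):
0 0 0 0 0
0 0 0 0 0
0 0 0 0 0

Lights still on: 0

Answer: yes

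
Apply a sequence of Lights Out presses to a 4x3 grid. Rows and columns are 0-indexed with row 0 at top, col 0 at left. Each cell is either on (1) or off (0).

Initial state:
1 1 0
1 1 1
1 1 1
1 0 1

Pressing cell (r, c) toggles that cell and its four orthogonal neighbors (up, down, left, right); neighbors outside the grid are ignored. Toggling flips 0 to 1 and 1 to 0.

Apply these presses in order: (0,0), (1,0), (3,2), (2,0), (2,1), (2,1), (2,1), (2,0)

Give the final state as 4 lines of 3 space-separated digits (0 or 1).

After press 1 at (0,0):
0 0 0
0 1 1
1 1 1
1 0 1

After press 2 at (1,0):
1 0 0
1 0 1
0 1 1
1 0 1

After press 3 at (3,2):
1 0 0
1 0 1
0 1 0
1 1 0

After press 4 at (2,0):
1 0 0
0 0 1
1 0 0
0 1 0

After press 5 at (2,1):
1 0 0
0 1 1
0 1 1
0 0 0

After press 6 at (2,1):
1 0 0
0 0 1
1 0 0
0 1 0

After press 7 at (2,1):
1 0 0
0 1 1
0 1 1
0 0 0

After press 8 at (2,0):
1 0 0
1 1 1
1 0 1
1 0 0

Answer: 1 0 0
1 1 1
1 0 1
1 0 0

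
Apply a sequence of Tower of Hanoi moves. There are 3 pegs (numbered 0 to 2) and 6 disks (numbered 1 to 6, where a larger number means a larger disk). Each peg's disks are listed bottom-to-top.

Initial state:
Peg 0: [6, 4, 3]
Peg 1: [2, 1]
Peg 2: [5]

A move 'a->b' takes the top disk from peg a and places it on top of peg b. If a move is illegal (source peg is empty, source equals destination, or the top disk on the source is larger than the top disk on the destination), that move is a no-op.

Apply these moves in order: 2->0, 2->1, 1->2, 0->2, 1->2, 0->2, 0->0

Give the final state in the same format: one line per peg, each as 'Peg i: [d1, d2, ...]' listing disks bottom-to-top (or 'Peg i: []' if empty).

After move 1 (2->0):
Peg 0: [6, 4, 3]
Peg 1: [2, 1]
Peg 2: [5]

After move 2 (2->1):
Peg 0: [6, 4, 3]
Peg 1: [2, 1]
Peg 2: [5]

After move 3 (1->2):
Peg 0: [6, 4, 3]
Peg 1: [2]
Peg 2: [5, 1]

After move 4 (0->2):
Peg 0: [6, 4, 3]
Peg 1: [2]
Peg 2: [5, 1]

After move 5 (1->2):
Peg 0: [6, 4, 3]
Peg 1: [2]
Peg 2: [5, 1]

After move 6 (0->2):
Peg 0: [6, 4, 3]
Peg 1: [2]
Peg 2: [5, 1]

After move 7 (0->0):
Peg 0: [6, 4, 3]
Peg 1: [2]
Peg 2: [5, 1]

Answer: Peg 0: [6, 4, 3]
Peg 1: [2]
Peg 2: [5, 1]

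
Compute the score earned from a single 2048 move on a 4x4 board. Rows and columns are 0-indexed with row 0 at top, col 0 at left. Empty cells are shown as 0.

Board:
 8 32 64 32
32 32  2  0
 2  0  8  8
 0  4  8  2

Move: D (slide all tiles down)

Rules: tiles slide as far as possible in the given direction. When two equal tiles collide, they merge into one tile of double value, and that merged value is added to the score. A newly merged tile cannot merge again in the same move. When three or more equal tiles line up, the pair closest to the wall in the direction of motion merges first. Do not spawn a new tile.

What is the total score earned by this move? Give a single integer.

Slide down:
col 0: [8, 32, 2, 0] -> [0, 8, 32, 2]  score +0 (running 0)
col 1: [32, 32, 0, 4] -> [0, 0, 64, 4]  score +64 (running 64)
col 2: [64, 2, 8, 8] -> [0, 64, 2, 16]  score +16 (running 80)
col 3: [32, 0, 8, 2] -> [0, 32, 8, 2]  score +0 (running 80)
Board after move:
 0  0  0  0
 8  0 64 32
32 64  2  8
 2  4 16  2

Answer: 80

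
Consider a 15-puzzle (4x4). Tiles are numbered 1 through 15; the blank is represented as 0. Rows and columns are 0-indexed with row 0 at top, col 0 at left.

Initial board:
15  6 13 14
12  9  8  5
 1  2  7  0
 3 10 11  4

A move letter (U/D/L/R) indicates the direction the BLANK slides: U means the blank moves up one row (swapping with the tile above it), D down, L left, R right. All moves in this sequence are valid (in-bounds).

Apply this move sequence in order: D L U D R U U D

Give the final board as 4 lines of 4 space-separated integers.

Answer: 15  6 13 14
12  9  8  5
 1  2  7  0
 3 10 11  4

Derivation:
After move 1 (D):
15  6 13 14
12  9  8  5
 1  2  7  4
 3 10 11  0

After move 2 (L):
15  6 13 14
12  9  8  5
 1  2  7  4
 3 10  0 11

After move 3 (U):
15  6 13 14
12  9  8  5
 1  2  0  4
 3 10  7 11

After move 4 (D):
15  6 13 14
12  9  8  5
 1  2  7  4
 3 10  0 11

After move 5 (R):
15  6 13 14
12  9  8  5
 1  2  7  4
 3 10 11  0

After move 6 (U):
15  6 13 14
12  9  8  5
 1  2  7  0
 3 10 11  4

After move 7 (U):
15  6 13 14
12  9  8  0
 1  2  7  5
 3 10 11  4

After move 8 (D):
15  6 13 14
12  9  8  5
 1  2  7  0
 3 10 11  4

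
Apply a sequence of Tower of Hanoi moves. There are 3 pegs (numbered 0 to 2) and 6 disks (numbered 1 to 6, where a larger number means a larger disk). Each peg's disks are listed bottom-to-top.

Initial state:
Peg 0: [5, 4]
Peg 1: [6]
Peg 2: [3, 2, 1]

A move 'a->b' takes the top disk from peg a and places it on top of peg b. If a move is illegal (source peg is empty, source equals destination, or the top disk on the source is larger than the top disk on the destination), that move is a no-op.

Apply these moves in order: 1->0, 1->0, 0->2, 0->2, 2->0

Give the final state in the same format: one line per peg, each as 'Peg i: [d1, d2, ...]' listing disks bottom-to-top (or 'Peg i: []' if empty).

Answer: Peg 0: [5, 4, 1]
Peg 1: [6]
Peg 2: [3, 2]

Derivation:
After move 1 (1->0):
Peg 0: [5, 4]
Peg 1: [6]
Peg 2: [3, 2, 1]

After move 2 (1->0):
Peg 0: [5, 4]
Peg 1: [6]
Peg 2: [3, 2, 1]

After move 3 (0->2):
Peg 0: [5, 4]
Peg 1: [6]
Peg 2: [3, 2, 1]

After move 4 (0->2):
Peg 0: [5, 4]
Peg 1: [6]
Peg 2: [3, 2, 1]

After move 5 (2->0):
Peg 0: [5, 4, 1]
Peg 1: [6]
Peg 2: [3, 2]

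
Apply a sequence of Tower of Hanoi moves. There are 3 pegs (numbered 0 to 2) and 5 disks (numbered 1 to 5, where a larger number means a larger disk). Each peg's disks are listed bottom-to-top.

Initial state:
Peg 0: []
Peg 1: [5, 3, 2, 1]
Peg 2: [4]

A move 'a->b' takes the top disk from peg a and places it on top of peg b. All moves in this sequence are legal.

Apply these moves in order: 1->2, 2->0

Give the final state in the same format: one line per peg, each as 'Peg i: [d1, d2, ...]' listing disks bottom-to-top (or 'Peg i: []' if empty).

After move 1 (1->2):
Peg 0: []
Peg 1: [5, 3, 2]
Peg 2: [4, 1]

After move 2 (2->0):
Peg 0: [1]
Peg 1: [5, 3, 2]
Peg 2: [4]

Answer: Peg 0: [1]
Peg 1: [5, 3, 2]
Peg 2: [4]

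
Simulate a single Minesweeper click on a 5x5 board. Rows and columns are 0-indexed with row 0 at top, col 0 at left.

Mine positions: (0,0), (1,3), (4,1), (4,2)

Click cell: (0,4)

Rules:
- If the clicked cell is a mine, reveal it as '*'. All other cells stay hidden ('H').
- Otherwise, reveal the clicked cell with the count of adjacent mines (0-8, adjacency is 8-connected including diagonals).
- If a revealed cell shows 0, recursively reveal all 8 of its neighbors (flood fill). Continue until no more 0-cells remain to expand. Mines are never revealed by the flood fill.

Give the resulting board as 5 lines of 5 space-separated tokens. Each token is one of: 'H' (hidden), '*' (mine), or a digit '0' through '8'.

H H H H 1
H H H H H
H H H H H
H H H H H
H H H H H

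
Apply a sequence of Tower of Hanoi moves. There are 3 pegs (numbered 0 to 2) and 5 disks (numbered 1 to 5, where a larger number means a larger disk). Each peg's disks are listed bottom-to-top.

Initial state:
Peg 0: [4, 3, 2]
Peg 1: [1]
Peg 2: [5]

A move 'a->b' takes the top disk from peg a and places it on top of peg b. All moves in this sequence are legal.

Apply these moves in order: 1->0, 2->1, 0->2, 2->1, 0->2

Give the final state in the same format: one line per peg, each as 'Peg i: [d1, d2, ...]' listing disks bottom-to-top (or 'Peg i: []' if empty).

Answer: Peg 0: [4, 3]
Peg 1: [5, 1]
Peg 2: [2]

Derivation:
After move 1 (1->0):
Peg 0: [4, 3, 2, 1]
Peg 1: []
Peg 2: [5]

After move 2 (2->1):
Peg 0: [4, 3, 2, 1]
Peg 1: [5]
Peg 2: []

After move 3 (0->2):
Peg 0: [4, 3, 2]
Peg 1: [5]
Peg 2: [1]

After move 4 (2->1):
Peg 0: [4, 3, 2]
Peg 1: [5, 1]
Peg 2: []

After move 5 (0->2):
Peg 0: [4, 3]
Peg 1: [5, 1]
Peg 2: [2]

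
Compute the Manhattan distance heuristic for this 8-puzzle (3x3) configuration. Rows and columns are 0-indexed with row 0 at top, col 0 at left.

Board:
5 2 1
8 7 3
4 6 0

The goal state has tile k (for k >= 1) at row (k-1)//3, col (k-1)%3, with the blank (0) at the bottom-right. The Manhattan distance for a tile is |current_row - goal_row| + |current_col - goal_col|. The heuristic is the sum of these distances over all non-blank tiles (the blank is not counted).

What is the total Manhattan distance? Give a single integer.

Answer: 12

Derivation:
Tile 5: at (0,0), goal (1,1), distance |0-1|+|0-1| = 2
Tile 2: at (0,1), goal (0,1), distance |0-0|+|1-1| = 0
Tile 1: at (0,2), goal (0,0), distance |0-0|+|2-0| = 2
Tile 8: at (1,0), goal (2,1), distance |1-2|+|0-1| = 2
Tile 7: at (1,1), goal (2,0), distance |1-2|+|1-0| = 2
Tile 3: at (1,2), goal (0,2), distance |1-0|+|2-2| = 1
Tile 4: at (2,0), goal (1,0), distance |2-1|+|0-0| = 1
Tile 6: at (2,1), goal (1,2), distance |2-1|+|1-2| = 2
Sum: 2 + 0 + 2 + 2 + 2 + 1 + 1 + 2 = 12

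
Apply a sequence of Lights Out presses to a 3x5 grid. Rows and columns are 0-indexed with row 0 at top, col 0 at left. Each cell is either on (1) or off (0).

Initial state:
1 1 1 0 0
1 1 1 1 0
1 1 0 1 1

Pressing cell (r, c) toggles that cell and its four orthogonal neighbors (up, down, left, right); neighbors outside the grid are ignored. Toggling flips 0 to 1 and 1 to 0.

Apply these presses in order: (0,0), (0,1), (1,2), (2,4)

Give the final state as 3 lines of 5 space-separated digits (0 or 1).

Answer: 1 1 1 0 0
0 1 0 0 1
1 1 1 0 0

Derivation:
After press 1 at (0,0):
0 0 1 0 0
0 1 1 1 0
1 1 0 1 1

After press 2 at (0,1):
1 1 0 0 0
0 0 1 1 0
1 1 0 1 1

After press 3 at (1,2):
1 1 1 0 0
0 1 0 0 0
1 1 1 1 1

After press 4 at (2,4):
1 1 1 0 0
0 1 0 0 1
1 1 1 0 0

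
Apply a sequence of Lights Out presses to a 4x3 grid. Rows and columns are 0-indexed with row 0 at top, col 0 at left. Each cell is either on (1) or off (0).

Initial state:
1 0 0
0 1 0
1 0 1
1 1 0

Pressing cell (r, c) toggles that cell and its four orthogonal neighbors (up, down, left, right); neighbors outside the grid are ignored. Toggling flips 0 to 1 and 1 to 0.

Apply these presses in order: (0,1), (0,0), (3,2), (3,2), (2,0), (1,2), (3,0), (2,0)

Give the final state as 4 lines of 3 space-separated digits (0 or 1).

After press 1 at (0,1):
0 1 1
0 0 0
1 0 1
1 1 0

After press 2 at (0,0):
1 0 1
1 0 0
1 0 1
1 1 0

After press 3 at (3,2):
1 0 1
1 0 0
1 0 0
1 0 1

After press 4 at (3,2):
1 0 1
1 0 0
1 0 1
1 1 0

After press 5 at (2,0):
1 0 1
0 0 0
0 1 1
0 1 0

After press 6 at (1,2):
1 0 0
0 1 1
0 1 0
0 1 0

After press 7 at (3,0):
1 0 0
0 1 1
1 1 0
1 0 0

After press 8 at (2,0):
1 0 0
1 1 1
0 0 0
0 0 0

Answer: 1 0 0
1 1 1
0 0 0
0 0 0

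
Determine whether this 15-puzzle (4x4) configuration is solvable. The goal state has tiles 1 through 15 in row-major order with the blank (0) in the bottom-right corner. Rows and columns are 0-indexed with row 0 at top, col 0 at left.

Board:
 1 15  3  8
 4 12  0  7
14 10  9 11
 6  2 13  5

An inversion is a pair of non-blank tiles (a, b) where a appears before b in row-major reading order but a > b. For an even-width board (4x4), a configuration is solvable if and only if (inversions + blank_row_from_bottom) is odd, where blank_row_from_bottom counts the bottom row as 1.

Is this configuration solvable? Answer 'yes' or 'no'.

Inversions: 50
Blank is in row 1 (0-indexed from top), which is row 3 counting from the bottom (bottom = 1).
50 + 3 = 53, which is odd, so the puzzle is solvable.

Answer: yes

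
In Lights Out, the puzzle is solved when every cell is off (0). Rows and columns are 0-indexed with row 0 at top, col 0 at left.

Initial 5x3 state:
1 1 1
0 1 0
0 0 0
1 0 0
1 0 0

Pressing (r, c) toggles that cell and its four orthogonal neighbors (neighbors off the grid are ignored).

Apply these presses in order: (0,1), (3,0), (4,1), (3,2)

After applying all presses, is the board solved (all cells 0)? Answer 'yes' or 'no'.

After press 1 at (0,1):
0 0 0
0 0 0
0 0 0
1 0 0
1 0 0

After press 2 at (3,0):
0 0 0
0 0 0
1 0 0
0 1 0
0 0 0

After press 3 at (4,1):
0 0 0
0 0 0
1 0 0
0 0 0
1 1 1

After press 4 at (3,2):
0 0 0
0 0 0
1 0 1
0 1 1
1 1 0

Lights still on: 6

Answer: no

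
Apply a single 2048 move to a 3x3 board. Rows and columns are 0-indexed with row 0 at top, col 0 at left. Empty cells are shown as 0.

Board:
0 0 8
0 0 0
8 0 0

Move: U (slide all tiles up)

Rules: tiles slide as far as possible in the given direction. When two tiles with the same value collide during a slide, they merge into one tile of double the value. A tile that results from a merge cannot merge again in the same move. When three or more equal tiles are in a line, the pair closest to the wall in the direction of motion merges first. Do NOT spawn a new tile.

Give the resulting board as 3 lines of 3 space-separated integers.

Slide up:
col 0: [0, 0, 8] -> [8, 0, 0]
col 1: [0, 0, 0] -> [0, 0, 0]
col 2: [8, 0, 0] -> [8, 0, 0]

Answer: 8 0 8
0 0 0
0 0 0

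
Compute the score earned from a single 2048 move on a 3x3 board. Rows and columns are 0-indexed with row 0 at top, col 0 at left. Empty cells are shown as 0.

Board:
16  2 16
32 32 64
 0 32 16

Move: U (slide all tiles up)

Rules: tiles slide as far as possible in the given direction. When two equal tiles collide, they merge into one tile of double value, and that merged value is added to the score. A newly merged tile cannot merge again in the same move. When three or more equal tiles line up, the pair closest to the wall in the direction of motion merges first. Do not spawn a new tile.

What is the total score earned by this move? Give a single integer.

Slide up:
col 0: [16, 32, 0] -> [16, 32, 0]  score +0 (running 0)
col 1: [2, 32, 32] -> [2, 64, 0]  score +64 (running 64)
col 2: [16, 64, 16] -> [16, 64, 16]  score +0 (running 64)
Board after move:
16  2 16
32 64 64
 0  0 16

Answer: 64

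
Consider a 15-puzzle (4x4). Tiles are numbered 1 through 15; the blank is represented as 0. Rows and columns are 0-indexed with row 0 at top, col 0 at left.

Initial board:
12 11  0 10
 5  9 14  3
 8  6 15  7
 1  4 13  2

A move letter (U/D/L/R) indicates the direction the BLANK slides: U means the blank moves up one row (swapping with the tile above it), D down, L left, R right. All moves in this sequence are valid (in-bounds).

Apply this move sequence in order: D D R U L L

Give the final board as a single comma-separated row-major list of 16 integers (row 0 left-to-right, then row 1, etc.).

After move 1 (D):
12 11 14 10
 5  9  0  3
 8  6 15  7
 1  4 13  2

After move 2 (D):
12 11 14 10
 5  9 15  3
 8  6  0  7
 1  4 13  2

After move 3 (R):
12 11 14 10
 5  9 15  3
 8  6  7  0
 1  4 13  2

After move 4 (U):
12 11 14 10
 5  9 15  0
 8  6  7  3
 1  4 13  2

After move 5 (L):
12 11 14 10
 5  9  0 15
 8  6  7  3
 1  4 13  2

After move 6 (L):
12 11 14 10
 5  0  9 15
 8  6  7  3
 1  4 13  2

Answer: 12, 11, 14, 10, 5, 0, 9, 15, 8, 6, 7, 3, 1, 4, 13, 2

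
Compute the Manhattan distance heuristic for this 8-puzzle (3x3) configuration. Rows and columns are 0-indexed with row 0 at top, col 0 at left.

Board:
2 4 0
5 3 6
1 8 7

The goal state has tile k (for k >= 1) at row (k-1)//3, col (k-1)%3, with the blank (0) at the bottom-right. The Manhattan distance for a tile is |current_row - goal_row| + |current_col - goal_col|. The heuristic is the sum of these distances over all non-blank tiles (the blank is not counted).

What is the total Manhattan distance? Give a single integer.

Answer: 10

Derivation:
Tile 2: (0,0)->(0,1) = 1
Tile 4: (0,1)->(1,0) = 2
Tile 5: (1,0)->(1,1) = 1
Tile 3: (1,1)->(0,2) = 2
Tile 6: (1,2)->(1,2) = 0
Tile 1: (2,0)->(0,0) = 2
Tile 8: (2,1)->(2,1) = 0
Tile 7: (2,2)->(2,0) = 2
Sum: 1 + 2 + 1 + 2 + 0 + 2 + 0 + 2 = 10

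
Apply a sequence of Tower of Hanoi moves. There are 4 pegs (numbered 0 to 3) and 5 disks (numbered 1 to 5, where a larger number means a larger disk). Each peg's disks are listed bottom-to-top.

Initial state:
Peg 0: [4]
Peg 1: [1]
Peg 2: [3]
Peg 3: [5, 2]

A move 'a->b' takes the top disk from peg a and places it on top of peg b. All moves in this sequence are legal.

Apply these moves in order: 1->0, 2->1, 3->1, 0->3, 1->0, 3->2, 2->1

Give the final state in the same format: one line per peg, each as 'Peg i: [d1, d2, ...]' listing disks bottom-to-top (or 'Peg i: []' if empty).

Answer: Peg 0: [4, 2]
Peg 1: [3, 1]
Peg 2: []
Peg 3: [5]

Derivation:
After move 1 (1->0):
Peg 0: [4, 1]
Peg 1: []
Peg 2: [3]
Peg 3: [5, 2]

After move 2 (2->1):
Peg 0: [4, 1]
Peg 1: [3]
Peg 2: []
Peg 3: [5, 2]

After move 3 (3->1):
Peg 0: [4, 1]
Peg 1: [3, 2]
Peg 2: []
Peg 3: [5]

After move 4 (0->3):
Peg 0: [4]
Peg 1: [3, 2]
Peg 2: []
Peg 3: [5, 1]

After move 5 (1->0):
Peg 0: [4, 2]
Peg 1: [3]
Peg 2: []
Peg 3: [5, 1]

After move 6 (3->2):
Peg 0: [4, 2]
Peg 1: [3]
Peg 2: [1]
Peg 3: [5]

After move 7 (2->1):
Peg 0: [4, 2]
Peg 1: [3, 1]
Peg 2: []
Peg 3: [5]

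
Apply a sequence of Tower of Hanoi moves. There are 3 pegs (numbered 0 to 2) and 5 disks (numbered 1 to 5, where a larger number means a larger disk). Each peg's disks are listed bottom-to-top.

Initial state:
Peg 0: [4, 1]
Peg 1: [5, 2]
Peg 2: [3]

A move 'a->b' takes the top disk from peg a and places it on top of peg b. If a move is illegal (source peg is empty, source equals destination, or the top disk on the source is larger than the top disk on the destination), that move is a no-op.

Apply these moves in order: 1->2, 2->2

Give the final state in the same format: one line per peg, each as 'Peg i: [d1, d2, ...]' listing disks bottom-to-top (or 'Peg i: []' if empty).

After move 1 (1->2):
Peg 0: [4, 1]
Peg 1: [5]
Peg 2: [3, 2]

After move 2 (2->2):
Peg 0: [4, 1]
Peg 1: [5]
Peg 2: [3, 2]

Answer: Peg 0: [4, 1]
Peg 1: [5]
Peg 2: [3, 2]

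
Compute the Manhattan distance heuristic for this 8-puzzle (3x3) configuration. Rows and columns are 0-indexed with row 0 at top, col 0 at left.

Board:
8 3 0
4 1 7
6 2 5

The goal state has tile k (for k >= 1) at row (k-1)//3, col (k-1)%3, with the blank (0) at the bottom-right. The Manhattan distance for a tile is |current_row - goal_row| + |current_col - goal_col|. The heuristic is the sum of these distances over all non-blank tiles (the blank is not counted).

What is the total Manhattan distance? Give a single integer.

Tile 8: at (0,0), goal (2,1), distance |0-2|+|0-1| = 3
Tile 3: at (0,1), goal (0,2), distance |0-0|+|1-2| = 1
Tile 4: at (1,0), goal (1,0), distance |1-1|+|0-0| = 0
Tile 1: at (1,1), goal (0,0), distance |1-0|+|1-0| = 2
Tile 7: at (1,2), goal (2,0), distance |1-2|+|2-0| = 3
Tile 6: at (2,0), goal (1,2), distance |2-1|+|0-2| = 3
Tile 2: at (2,1), goal (0,1), distance |2-0|+|1-1| = 2
Tile 5: at (2,2), goal (1,1), distance |2-1|+|2-1| = 2
Sum: 3 + 1 + 0 + 2 + 3 + 3 + 2 + 2 = 16

Answer: 16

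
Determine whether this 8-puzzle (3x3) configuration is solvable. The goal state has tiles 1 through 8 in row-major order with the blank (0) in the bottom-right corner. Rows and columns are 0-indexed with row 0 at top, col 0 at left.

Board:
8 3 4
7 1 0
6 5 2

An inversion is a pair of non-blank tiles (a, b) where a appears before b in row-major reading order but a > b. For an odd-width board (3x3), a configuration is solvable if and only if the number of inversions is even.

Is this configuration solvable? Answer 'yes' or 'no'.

Answer: yes

Derivation:
Inversions (pairs i<j in row-major order where tile[i] > tile[j] > 0): 18
18 is even, so the puzzle is solvable.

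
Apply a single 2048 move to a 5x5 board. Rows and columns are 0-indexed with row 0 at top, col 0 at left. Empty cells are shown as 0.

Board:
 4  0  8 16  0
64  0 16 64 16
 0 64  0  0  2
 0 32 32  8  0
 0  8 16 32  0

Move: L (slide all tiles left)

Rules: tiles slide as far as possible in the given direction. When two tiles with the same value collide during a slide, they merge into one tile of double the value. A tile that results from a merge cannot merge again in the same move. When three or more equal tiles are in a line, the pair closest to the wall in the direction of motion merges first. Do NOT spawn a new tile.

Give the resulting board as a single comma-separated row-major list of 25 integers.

Answer: 4, 8, 16, 0, 0, 64, 16, 64, 16, 0, 64, 2, 0, 0, 0, 64, 8, 0, 0, 0, 8, 16, 32, 0, 0

Derivation:
Slide left:
row 0: [4, 0, 8, 16, 0] -> [4, 8, 16, 0, 0]
row 1: [64, 0, 16, 64, 16] -> [64, 16, 64, 16, 0]
row 2: [0, 64, 0, 0, 2] -> [64, 2, 0, 0, 0]
row 3: [0, 32, 32, 8, 0] -> [64, 8, 0, 0, 0]
row 4: [0, 8, 16, 32, 0] -> [8, 16, 32, 0, 0]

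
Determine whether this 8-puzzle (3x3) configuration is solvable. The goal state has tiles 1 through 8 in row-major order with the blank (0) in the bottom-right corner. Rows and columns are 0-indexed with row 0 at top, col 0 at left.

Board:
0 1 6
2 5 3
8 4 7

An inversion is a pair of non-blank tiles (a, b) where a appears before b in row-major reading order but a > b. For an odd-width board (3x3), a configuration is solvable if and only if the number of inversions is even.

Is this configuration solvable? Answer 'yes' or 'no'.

Answer: yes

Derivation:
Inversions (pairs i<j in row-major order where tile[i] > tile[j] > 0): 8
8 is even, so the puzzle is solvable.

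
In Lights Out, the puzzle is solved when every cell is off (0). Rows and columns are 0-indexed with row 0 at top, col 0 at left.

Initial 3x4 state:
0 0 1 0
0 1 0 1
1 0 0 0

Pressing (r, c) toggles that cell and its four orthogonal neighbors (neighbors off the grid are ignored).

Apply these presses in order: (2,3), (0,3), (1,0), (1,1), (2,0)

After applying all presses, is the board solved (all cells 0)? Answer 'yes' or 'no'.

Answer: no

Derivation:
After press 1 at (2,3):
0 0 1 0
0 1 0 0
1 0 1 1

After press 2 at (0,3):
0 0 0 1
0 1 0 1
1 0 1 1

After press 3 at (1,0):
1 0 0 1
1 0 0 1
0 0 1 1

After press 4 at (1,1):
1 1 0 1
0 1 1 1
0 1 1 1

After press 5 at (2,0):
1 1 0 1
1 1 1 1
1 0 1 1

Lights still on: 10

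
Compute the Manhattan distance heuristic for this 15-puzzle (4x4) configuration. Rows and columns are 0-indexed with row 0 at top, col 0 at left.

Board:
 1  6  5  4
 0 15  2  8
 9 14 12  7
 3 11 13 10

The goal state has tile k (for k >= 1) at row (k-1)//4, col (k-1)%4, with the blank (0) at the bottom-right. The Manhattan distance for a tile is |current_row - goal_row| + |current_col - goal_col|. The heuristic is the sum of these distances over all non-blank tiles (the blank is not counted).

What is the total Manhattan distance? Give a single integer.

Tile 1: at (0,0), goal (0,0), distance |0-0|+|0-0| = 0
Tile 6: at (0,1), goal (1,1), distance |0-1|+|1-1| = 1
Tile 5: at (0,2), goal (1,0), distance |0-1|+|2-0| = 3
Tile 4: at (0,3), goal (0,3), distance |0-0|+|3-3| = 0
Tile 15: at (1,1), goal (3,2), distance |1-3|+|1-2| = 3
Tile 2: at (1,2), goal (0,1), distance |1-0|+|2-1| = 2
Tile 8: at (1,3), goal (1,3), distance |1-1|+|3-3| = 0
Tile 9: at (2,0), goal (2,0), distance |2-2|+|0-0| = 0
Tile 14: at (2,1), goal (3,1), distance |2-3|+|1-1| = 1
Tile 12: at (2,2), goal (2,3), distance |2-2|+|2-3| = 1
Tile 7: at (2,3), goal (1,2), distance |2-1|+|3-2| = 2
Tile 3: at (3,0), goal (0,2), distance |3-0|+|0-2| = 5
Tile 11: at (3,1), goal (2,2), distance |3-2|+|1-2| = 2
Tile 13: at (3,2), goal (3,0), distance |3-3|+|2-0| = 2
Tile 10: at (3,3), goal (2,1), distance |3-2|+|3-1| = 3
Sum: 0 + 1 + 3 + 0 + 3 + 2 + 0 + 0 + 1 + 1 + 2 + 5 + 2 + 2 + 3 = 25

Answer: 25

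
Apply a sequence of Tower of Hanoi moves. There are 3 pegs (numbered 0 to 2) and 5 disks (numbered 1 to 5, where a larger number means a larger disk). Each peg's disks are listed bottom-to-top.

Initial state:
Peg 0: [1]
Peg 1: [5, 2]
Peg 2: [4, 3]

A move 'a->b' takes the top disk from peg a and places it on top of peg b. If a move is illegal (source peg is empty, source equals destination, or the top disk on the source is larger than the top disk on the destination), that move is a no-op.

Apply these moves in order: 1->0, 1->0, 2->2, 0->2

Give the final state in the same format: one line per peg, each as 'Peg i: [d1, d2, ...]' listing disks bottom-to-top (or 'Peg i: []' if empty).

Answer: Peg 0: []
Peg 1: [5, 2]
Peg 2: [4, 3, 1]

Derivation:
After move 1 (1->0):
Peg 0: [1]
Peg 1: [5, 2]
Peg 2: [4, 3]

After move 2 (1->0):
Peg 0: [1]
Peg 1: [5, 2]
Peg 2: [4, 3]

After move 3 (2->2):
Peg 0: [1]
Peg 1: [5, 2]
Peg 2: [4, 3]

After move 4 (0->2):
Peg 0: []
Peg 1: [5, 2]
Peg 2: [4, 3, 1]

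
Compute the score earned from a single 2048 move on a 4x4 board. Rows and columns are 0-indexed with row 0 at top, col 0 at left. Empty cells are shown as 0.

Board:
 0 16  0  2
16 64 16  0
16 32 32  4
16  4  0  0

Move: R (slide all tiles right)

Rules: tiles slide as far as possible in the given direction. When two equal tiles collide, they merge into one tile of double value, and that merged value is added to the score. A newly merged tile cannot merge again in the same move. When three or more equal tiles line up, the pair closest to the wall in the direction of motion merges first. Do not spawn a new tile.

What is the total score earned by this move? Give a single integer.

Answer: 64

Derivation:
Slide right:
row 0: [0, 16, 0, 2] -> [0, 0, 16, 2]  score +0 (running 0)
row 1: [16, 64, 16, 0] -> [0, 16, 64, 16]  score +0 (running 0)
row 2: [16, 32, 32, 4] -> [0, 16, 64, 4]  score +64 (running 64)
row 3: [16, 4, 0, 0] -> [0, 0, 16, 4]  score +0 (running 64)
Board after move:
 0  0 16  2
 0 16 64 16
 0 16 64  4
 0  0 16  4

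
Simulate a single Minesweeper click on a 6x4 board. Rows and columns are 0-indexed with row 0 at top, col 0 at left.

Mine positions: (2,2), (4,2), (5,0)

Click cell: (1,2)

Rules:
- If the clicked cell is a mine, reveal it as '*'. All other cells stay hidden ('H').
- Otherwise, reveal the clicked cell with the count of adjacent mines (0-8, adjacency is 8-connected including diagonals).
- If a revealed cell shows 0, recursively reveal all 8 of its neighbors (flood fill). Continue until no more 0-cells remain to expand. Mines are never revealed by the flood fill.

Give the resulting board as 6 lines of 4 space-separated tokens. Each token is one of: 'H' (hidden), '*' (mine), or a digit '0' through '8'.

H H H H
H H 1 H
H H H H
H H H H
H H H H
H H H H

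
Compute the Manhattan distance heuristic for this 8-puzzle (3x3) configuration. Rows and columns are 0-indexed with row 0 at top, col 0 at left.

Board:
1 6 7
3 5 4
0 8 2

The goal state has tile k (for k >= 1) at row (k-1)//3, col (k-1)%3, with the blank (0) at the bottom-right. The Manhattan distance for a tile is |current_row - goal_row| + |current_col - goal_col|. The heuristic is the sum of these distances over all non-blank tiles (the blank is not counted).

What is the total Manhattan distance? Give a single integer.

Answer: 14

Derivation:
Tile 1: (0,0)->(0,0) = 0
Tile 6: (0,1)->(1,2) = 2
Tile 7: (0,2)->(2,0) = 4
Tile 3: (1,0)->(0,2) = 3
Tile 5: (1,1)->(1,1) = 0
Tile 4: (1,2)->(1,0) = 2
Tile 8: (2,1)->(2,1) = 0
Tile 2: (2,2)->(0,1) = 3
Sum: 0 + 2 + 4 + 3 + 0 + 2 + 0 + 3 = 14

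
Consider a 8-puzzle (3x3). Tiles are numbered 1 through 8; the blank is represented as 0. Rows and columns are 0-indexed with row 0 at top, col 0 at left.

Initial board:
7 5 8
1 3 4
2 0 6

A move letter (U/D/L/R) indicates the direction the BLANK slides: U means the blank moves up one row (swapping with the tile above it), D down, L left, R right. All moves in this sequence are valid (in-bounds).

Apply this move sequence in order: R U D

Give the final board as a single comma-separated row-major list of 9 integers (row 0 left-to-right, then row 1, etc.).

After move 1 (R):
7 5 8
1 3 4
2 6 0

After move 2 (U):
7 5 8
1 3 0
2 6 4

After move 3 (D):
7 5 8
1 3 4
2 6 0

Answer: 7, 5, 8, 1, 3, 4, 2, 6, 0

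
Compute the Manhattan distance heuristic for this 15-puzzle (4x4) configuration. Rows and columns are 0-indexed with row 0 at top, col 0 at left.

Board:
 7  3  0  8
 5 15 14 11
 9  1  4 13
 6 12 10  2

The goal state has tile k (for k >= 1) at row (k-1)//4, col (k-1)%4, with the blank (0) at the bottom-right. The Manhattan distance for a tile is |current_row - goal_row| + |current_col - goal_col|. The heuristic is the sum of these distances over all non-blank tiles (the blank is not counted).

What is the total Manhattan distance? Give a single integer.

Tile 7: at (0,0), goal (1,2), distance |0-1|+|0-2| = 3
Tile 3: at (0,1), goal (0,2), distance |0-0|+|1-2| = 1
Tile 8: at (0,3), goal (1,3), distance |0-1|+|3-3| = 1
Tile 5: at (1,0), goal (1,0), distance |1-1|+|0-0| = 0
Tile 15: at (1,1), goal (3,2), distance |1-3|+|1-2| = 3
Tile 14: at (1,2), goal (3,1), distance |1-3|+|2-1| = 3
Tile 11: at (1,3), goal (2,2), distance |1-2|+|3-2| = 2
Tile 9: at (2,0), goal (2,0), distance |2-2|+|0-0| = 0
Tile 1: at (2,1), goal (0,0), distance |2-0|+|1-0| = 3
Tile 4: at (2,2), goal (0,3), distance |2-0|+|2-3| = 3
Tile 13: at (2,3), goal (3,0), distance |2-3|+|3-0| = 4
Tile 6: at (3,0), goal (1,1), distance |3-1|+|0-1| = 3
Tile 12: at (3,1), goal (2,3), distance |3-2|+|1-3| = 3
Tile 10: at (3,2), goal (2,1), distance |3-2|+|2-1| = 2
Tile 2: at (3,3), goal (0,1), distance |3-0|+|3-1| = 5
Sum: 3 + 1 + 1 + 0 + 3 + 3 + 2 + 0 + 3 + 3 + 4 + 3 + 3 + 2 + 5 = 36

Answer: 36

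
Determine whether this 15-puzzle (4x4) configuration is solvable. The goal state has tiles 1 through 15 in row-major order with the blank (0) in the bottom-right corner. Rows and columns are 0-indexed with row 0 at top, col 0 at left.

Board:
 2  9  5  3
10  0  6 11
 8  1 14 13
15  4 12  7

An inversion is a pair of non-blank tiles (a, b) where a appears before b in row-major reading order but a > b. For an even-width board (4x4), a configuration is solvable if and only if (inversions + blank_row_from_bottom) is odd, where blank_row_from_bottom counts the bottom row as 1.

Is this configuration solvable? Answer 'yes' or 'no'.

Inversions: 37
Blank is in row 1 (0-indexed from top), which is row 3 counting from the bottom (bottom = 1).
37 + 3 = 40, which is even, so the puzzle is not solvable.

Answer: no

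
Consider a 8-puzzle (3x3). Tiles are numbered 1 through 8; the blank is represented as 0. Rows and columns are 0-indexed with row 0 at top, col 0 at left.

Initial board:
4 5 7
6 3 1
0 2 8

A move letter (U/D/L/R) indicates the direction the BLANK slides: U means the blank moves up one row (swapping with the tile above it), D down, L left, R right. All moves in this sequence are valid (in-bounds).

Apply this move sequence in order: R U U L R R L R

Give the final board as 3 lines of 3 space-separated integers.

After move 1 (R):
4 5 7
6 3 1
2 0 8

After move 2 (U):
4 5 7
6 0 1
2 3 8

After move 3 (U):
4 0 7
6 5 1
2 3 8

After move 4 (L):
0 4 7
6 5 1
2 3 8

After move 5 (R):
4 0 7
6 5 1
2 3 8

After move 6 (R):
4 7 0
6 5 1
2 3 8

After move 7 (L):
4 0 7
6 5 1
2 3 8

After move 8 (R):
4 7 0
6 5 1
2 3 8

Answer: 4 7 0
6 5 1
2 3 8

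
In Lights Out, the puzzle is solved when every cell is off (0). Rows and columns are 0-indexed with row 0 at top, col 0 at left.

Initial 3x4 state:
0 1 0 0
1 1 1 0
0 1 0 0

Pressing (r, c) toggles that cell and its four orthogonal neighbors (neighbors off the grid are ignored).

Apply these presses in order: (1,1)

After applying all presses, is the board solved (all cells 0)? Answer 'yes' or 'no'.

After press 1 at (1,1):
0 0 0 0
0 0 0 0
0 0 0 0

Lights still on: 0

Answer: yes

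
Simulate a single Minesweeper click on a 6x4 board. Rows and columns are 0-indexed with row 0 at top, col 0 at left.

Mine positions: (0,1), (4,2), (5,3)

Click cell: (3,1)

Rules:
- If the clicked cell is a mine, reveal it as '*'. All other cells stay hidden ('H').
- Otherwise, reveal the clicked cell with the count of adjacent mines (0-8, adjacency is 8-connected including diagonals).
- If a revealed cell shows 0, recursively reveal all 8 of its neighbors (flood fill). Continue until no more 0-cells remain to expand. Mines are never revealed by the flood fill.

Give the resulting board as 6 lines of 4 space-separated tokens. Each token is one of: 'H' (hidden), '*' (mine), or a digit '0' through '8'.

H H H H
H H H H
H H H H
H 1 H H
H H H H
H H H H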